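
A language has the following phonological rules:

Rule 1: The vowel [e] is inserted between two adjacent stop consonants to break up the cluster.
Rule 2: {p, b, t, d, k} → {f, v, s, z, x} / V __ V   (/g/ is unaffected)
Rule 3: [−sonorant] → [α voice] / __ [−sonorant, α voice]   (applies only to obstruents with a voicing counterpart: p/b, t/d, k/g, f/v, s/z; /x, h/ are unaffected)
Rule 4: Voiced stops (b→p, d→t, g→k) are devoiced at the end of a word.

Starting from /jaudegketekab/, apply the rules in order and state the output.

Rule 1 (stop-cluster e-epenthesis): /g/ and /k/ form a stop–stop cluster, so [e] is inserted between them. /jaudegketekab/ → jaudegeketekab.
Rule 2 (intervocalic spirantization): /d/ is a stop between vowels /u/ and /e/, so it spirantizes to the fricative [z]. /k/ is a stop between vowels /e/ and /e/, so it spirantizes to the fricative [x]. /t/ is a stop between vowels /e/ and /e/, so it spirantizes to the fricative [s]. /k/ is a stop between vowels /e/ and /a/, so it spirantizes to the fricative [x]. /jaudegeketekab/ → jauzegexesexab.
Rule 3 (regressive voicing assimilation): no segment meets the environment; /jauzegexesexab/ is unchanged.
Rule 4 (final devoicing): /b/ is a voiced stop in word-final position, so it devoices to [p]. /jauzegexesexab/ → jauzegexesexap.

jauzegexesexap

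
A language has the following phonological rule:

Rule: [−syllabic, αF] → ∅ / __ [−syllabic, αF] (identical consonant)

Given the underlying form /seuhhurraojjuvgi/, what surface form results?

/hh/ is a geminate; the first /h/ deletes.
/rr/ is a geminate; the first /r/ deletes.
/jj/ is a geminate; the first /j/ deletes.
Surface form: [seuhuraojuvgi].

seuhuraojuvgi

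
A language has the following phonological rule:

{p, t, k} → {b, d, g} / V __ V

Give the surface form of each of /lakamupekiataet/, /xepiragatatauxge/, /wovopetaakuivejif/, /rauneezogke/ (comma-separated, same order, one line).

lagamubegiadaet, xebiragadadauxge, wovobedaaguivejif, rauneezogke

/lakamupekiataet/: /k/ is a voiceless stop between vowels /a/ and /a/, so it voices to [g]. /p/ is a voiceless stop between vowels /u/ and /e/, so it voices to [b]. /k/ is a voiceless stop between vowels /e/ and /i/, so it voices to [g]. /t/ is a voiceless stop between vowels /a/ and /a/, so it voices to [d]. → [lagamubegiadaet].
/xepiragatatauxge/: /p/ is a voiceless stop between vowels /e/ and /i/, so it voices to [b]. /t/ is a voiceless stop between vowels /a/ and /a/, so it voices to [d]. /t/ is a voiceless stop between vowels /a/ and /a/, so it voices to [d]. → [xebiragadadauxge].
/wovopetaakuivejif/: /p/ is a voiceless stop between vowels /o/ and /e/, so it voices to [b]. /t/ is a voiceless stop between vowels /e/ and /a/, so it voices to [d]. /k/ is a voiceless stop between vowels /a/ and /u/, so it voices to [g]. → [wovobedaaguivejif].
/rauneezogke/: the rule's environment is not met; surfaces unchanged as [rauneezogke].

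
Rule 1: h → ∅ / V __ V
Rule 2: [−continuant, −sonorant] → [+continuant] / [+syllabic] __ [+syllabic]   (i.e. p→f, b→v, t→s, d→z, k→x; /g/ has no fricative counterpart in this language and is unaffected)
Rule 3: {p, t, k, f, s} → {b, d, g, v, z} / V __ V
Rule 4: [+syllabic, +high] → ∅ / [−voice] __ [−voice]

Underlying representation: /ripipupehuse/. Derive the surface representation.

Rule 1 (intervocalic h-deletion): /h/ occurs between vowels /e/ and /u/, so it deletes. /ripipupehuse/ → ripipupeuse.
Rule 2 (intervocalic spirantization): /p/ is a stop between vowels /i/ and /i/, so it spirantizes to the fricative [f]. /p/ is a stop between vowels /i/ and /u/, so it spirantizes to the fricative [f]. /p/ is a stop between vowels /u/ and /e/, so it spirantizes to the fricative [f]. /ripipupeuse/ → rififufeuse.
Rule 3 (intervocalic voicing): /f/ is a voiceless obstruent between vowels /i/ and /i/, so it voices to [v]. /f/ is a voiceless obstruent between vowels /i/ and /u/, so it voices to [v]. /f/ is a voiceless obstruent between vowels /u/ and /e/, so it voices to [v]. /s/ is a voiceless obstruent between vowels /u/ and /e/, so it voices to [z]. /rififufeuse/ → rivivuveuze.
Rule 4 (high vowel syncope): no segment meets the environment; /rivivuveuze/ is unchanged.

rivivuveuze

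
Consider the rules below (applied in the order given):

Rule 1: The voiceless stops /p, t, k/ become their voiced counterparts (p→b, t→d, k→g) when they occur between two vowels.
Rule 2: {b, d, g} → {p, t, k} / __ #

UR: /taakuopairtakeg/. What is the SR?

Rule 1 (intervocalic voicing): /k/ is a voiceless stop between vowels /a/ and /u/, so it voices to [g]. /p/ is a voiceless stop between vowels /o/ and /a/, so it voices to [b]. /k/ is a voiceless stop between vowels /a/ and /e/, so it voices to [g]. /taakuopairtakeg/ → taaguobairtageg.
Rule 2 (final devoicing): /g/ is a voiced stop in word-final position, so it devoices to [k]. /taaguobairtageg/ → taaguobairtagek.

taaguobairtagek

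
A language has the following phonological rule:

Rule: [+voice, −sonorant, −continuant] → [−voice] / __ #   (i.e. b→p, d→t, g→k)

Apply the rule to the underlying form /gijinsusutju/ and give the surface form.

gijinsusutju

No segment of /gijinsusutju/ meets the structural description of the rule, so the form surfaces unchanged.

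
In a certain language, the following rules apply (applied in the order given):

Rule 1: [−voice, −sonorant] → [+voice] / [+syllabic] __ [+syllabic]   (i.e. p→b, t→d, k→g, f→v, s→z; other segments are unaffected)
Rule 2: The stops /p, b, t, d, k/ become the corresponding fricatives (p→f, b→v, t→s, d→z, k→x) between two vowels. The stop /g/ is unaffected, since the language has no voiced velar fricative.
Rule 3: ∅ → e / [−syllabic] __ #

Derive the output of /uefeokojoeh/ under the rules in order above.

ueveogojoehe

Rule 1 (intervocalic voicing): /f/ is a voiceless obstruent between vowels /e/ and /e/, so it voices to [v]. /k/ is a voiceless obstruent between vowels /o/ and /o/, so it voices to [g]. /uefeokojoeh/ → ueveogojoeh.
Rule 2 (intervocalic spirantization): no segment meets the environment; /ueveogojoeh/ is unchanged.
Rule 3 (final e-epenthesis): the form ends in the consonant /h/, so [e] is inserted word-finally. /ueveogojoeh/ → ueveogojoehe.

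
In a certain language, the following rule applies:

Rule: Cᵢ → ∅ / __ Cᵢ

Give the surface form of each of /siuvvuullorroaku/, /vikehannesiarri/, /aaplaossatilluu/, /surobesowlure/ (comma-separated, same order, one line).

/siuvvuullorroaku/: /vv/ is a geminate; the first /v/ deletes. /ll/ is a geminate; the first /l/ deletes. /rr/ is a geminate; the first /r/ deletes. → [siuvuuloroaku].
/vikehannesiarri/: /nn/ is a geminate; the first /n/ deletes. /rr/ is a geminate; the first /r/ deletes. → [vikehanesiari].
/aaplaossatilluu/: /ss/ is a geminate; the first /s/ deletes. /ll/ is a geminate; the first /l/ deletes. → [aaplaosatiluu].
/surobesowlure/: the rule's environment is not met; surfaces unchanged as [surobesowlure].

siuvuuloroaku, vikehanesiari, aaplaosatiluu, surobesowlure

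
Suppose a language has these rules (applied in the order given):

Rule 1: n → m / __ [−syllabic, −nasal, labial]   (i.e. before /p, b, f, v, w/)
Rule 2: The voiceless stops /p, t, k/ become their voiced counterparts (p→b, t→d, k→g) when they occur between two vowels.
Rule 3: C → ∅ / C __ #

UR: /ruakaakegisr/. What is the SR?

Rule 1 (nasal place assimilation): no segment meets the environment; /ruakaakegisr/ is unchanged.
Rule 2 (intervocalic voicing): /k/ is a voiceless stop between vowels /a/ and /a/, so it voices to [g]. /k/ is a voiceless stop between vowels /a/ and /e/, so it voices to [g]. /ruakaakegisr/ → ruagaagegisr.
Rule 3 (final cluster simplification): /r/ is the second consonant of a word-final cluster /sr/, so it deletes. /ruagaagegisr/ → ruagaagegis.

ruagaagegis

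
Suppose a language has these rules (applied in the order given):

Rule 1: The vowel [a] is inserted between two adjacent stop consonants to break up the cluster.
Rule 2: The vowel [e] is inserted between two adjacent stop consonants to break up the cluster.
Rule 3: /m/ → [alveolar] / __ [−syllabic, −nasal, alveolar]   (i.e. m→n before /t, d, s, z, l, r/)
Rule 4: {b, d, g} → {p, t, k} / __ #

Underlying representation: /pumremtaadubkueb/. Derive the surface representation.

punrentaadubakuep

Rule 1 (stop-cluster a-epenthesis): /b/ and /k/ form a stop–stop cluster, so [a] is inserted between them. /pumremtaadubkueb/ → pumremtaadubakueb.
Rule 2 (stop-cluster e-epenthesis): no segment meets the environment; /pumremtaadubakueb/ is unchanged.
Rule 3 (nasal place assimilation): /m/ precedes the alveolar consonant /r/, so it assimilates in place to [n]. /m/ precedes the alveolar consonant /t/, so it assimilates in place to [n]. /pumremtaadubakueb/ → punrentaadubakueb.
Rule 4 (final devoicing): /b/ is a voiced stop in word-final position, so it devoices to [p]. /punrentaadubakueb/ → punrentaadubakuep.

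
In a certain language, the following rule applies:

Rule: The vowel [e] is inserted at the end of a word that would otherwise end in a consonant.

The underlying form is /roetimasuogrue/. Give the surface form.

roetimasuogrue

No segment of /roetimasuogrue/ meets the structural description of the rule, so the form surfaces unchanged.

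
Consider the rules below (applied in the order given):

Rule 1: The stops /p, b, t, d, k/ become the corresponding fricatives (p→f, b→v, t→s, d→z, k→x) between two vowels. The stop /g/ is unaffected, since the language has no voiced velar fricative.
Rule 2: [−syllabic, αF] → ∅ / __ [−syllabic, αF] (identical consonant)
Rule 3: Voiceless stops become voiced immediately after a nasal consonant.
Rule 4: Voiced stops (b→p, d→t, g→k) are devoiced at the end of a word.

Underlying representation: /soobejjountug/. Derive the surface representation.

soovejounduk

Rule 1 (intervocalic spirantization): /b/ is a stop between vowels /o/ and /e/, so it spirantizes to the fricative [v]. /soobejjountug/ → soovejjountug.
Rule 2 (degemination): /jj/ is a geminate; the first /j/ deletes. /soovejjountug/ → soovejountug.
Rule 3 (post-nasal voicing): /t/ is a voiceless stop immediately after the nasal /n/, so it voices to [d]. /soovejountug/ → soovejoundug.
Rule 4 (final devoicing): /g/ is a voiced stop in word-final position, so it devoices to [k]. /soovejoundug/ → soovejounduk.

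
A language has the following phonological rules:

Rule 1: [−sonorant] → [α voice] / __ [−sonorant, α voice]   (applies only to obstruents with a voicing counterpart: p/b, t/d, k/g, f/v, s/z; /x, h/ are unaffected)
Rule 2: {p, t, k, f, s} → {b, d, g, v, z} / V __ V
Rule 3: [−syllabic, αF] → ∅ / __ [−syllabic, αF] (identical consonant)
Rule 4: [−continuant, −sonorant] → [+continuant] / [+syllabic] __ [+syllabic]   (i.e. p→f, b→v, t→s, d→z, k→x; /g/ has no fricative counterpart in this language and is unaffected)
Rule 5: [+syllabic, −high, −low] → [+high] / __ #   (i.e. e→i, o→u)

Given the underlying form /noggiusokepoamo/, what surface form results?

nogiuzogevoamu

Rule 1 (regressive voicing assimilation): no segment meets the environment; /noggiusokepoamo/ is unchanged.
Rule 2 (intervocalic voicing): /s/ is a voiceless obstruent between vowels /u/ and /o/, so it voices to [z]. /k/ is a voiceless obstruent between vowels /o/ and /e/, so it voices to [g]. /p/ is a voiceless obstruent between vowels /e/ and /o/, so it voices to [b]. /noggiusokepoamo/ → noggiuzogeboamo.
Rule 3 (degemination): /gg/ is a geminate; the first /g/ deletes. /noggiuzogeboamo/ → nogiuzogeboamo.
Rule 4 (intervocalic spirantization): /b/ is a stop between vowels /e/ and /o/, so it spirantizes to the fricative [v]. /nogiuzogeboamo/ → nogiuzogevoamo.
Rule 5 (final vowel raising): /o/ is a mid vowel in word-final position, so it raises to [u]. /nogiuzogevoamo/ → nogiuzogevoamu.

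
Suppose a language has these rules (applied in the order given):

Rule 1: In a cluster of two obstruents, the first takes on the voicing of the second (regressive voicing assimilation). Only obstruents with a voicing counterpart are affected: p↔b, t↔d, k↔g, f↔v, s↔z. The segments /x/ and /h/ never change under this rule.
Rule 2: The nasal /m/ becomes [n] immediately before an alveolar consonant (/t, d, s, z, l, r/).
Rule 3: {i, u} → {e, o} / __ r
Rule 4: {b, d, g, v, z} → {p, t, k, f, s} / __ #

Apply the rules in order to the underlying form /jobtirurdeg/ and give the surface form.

Rule 1 (regressive voicing assimilation): /b/ precedes the voiceless obstruent /t/, so it devoices to [p] by assimilation. /jobtirurdeg/ → joptirurdeg.
Rule 2 (nasal place assimilation): no segment meets the environment; /joptirurdeg/ is unchanged.
Rule 3 (pre-rhotic lowering): /i/ is a high vowel immediately before /r/, so it lowers to [e]. /u/ is a high vowel immediately before /r/, so it lowers to [o]. /joptirurdeg/ → jopterordeg.
Rule 4 (final devoicing): /g/ is a voiced obstruent in word-final position, so it devoices to [k]. /jopterordeg/ → jopterordek.

jopterordek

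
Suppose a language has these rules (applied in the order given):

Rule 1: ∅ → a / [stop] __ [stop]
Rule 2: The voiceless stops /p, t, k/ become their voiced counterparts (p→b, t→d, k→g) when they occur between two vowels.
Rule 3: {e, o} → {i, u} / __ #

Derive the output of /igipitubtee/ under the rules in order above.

Rule 1 (stop-cluster a-epenthesis): /b/ and /t/ form a stop–stop cluster, so [a] is inserted between them. /igipitubtee/ → igipitubatee.
Rule 2 (intervocalic voicing): /p/ is a voiceless stop between vowels /i/ and /i/, so it voices to [b]. /t/ is a voiceless stop between vowels /i/ and /u/, so it voices to [d]. /t/ is a voiceless stop between vowels /a/ and /e/, so it voices to [d]. /igipitubatee/ → igibidubadee.
Rule 3 (final vowel raising): /e/ is a mid vowel in word-final position, so it raises to [i]. /igibidubadee/ → igibidubadei.

igibidubadei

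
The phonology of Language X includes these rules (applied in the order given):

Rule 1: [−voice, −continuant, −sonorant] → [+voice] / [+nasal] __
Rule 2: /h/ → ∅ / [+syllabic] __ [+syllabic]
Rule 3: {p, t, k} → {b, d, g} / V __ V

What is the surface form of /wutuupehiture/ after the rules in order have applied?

Rule 1 (post-nasal voicing): no segment meets the environment; /wutuupehiture/ is unchanged.
Rule 2 (intervocalic h-deletion): /h/ occurs between vowels /e/ and /i/, so it deletes. /wutuupehiture/ → wutuupeiture.
Rule 3 (intervocalic voicing): /t/ is a voiceless stop between vowels /u/ and /u/, so it voices to [d]. /p/ is a voiceless stop between vowels /u/ and /e/, so it voices to [b]. /t/ is a voiceless stop between vowels /i/ and /u/, so it voices to [d]. /wutuupeiture/ → wuduubeidure.

wuduubeidure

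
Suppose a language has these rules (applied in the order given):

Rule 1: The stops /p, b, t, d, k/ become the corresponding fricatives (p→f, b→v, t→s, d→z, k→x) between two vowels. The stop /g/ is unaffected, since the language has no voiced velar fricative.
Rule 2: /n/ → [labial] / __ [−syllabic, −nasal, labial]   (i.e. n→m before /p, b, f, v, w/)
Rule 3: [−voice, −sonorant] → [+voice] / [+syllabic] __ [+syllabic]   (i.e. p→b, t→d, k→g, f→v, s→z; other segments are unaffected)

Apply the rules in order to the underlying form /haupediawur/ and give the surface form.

Rule 1 (intervocalic spirantization): /p/ is a stop between vowels /u/ and /e/, so it spirantizes to the fricative [f]. /d/ is a stop between vowels /e/ and /i/, so it spirantizes to the fricative [z]. /haupediawur/ → haufeziawur.
Rule 2 (nasal place assimilation): no segment meets the environment; /haufeziawur/ is unchanged.
Rule 3 (intervocalic voicing): /f/ is a voiceless obstruent between vowels /u/ and /e/, so it voices to [v]. /haufeziawur/ → hauveziawur.

hauveziawur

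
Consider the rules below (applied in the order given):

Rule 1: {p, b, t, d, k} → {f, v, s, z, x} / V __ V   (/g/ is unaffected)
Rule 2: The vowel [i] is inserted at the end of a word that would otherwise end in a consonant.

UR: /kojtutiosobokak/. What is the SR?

Rule 1 (intervocalic spirantization): /t/ is a stop between vowels /u/ and /i/, so it spirantizes to the fricative [s]. /b/ is a stop between vowels /o/ and /o/, so it spirantizes to the fricative [v]. /k/ is a stop between vowels /o/ and /a/, so it spirantizes to the fricative [x]. /kojtutiosobokak/ → kojtusiosovoxak.
Rule 2 (final i-epenthesis): the form ends in the consonant /k/, so [i] is inserted word-finally. /kojtusiosovoxak/ → kojtusiosovoxaki.

kojtusiosovoxaki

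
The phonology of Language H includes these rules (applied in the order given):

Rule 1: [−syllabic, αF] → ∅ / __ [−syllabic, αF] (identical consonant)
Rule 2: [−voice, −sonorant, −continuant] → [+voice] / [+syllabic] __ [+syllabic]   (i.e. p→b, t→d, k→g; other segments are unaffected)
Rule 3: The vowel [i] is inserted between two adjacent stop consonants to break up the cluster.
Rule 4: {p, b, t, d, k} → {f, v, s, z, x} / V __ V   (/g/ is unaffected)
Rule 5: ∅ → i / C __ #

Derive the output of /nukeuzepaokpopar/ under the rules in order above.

nugeuzevaoxifovari

Rule 1 (degemination): no segment meets the environment; /nukeuzepaokpopar/ is unchanged.
Rule 2 (intervocalic voicing): /k/ is a voiceless stop between vowels /u/ and /e/, so it voices to [g]. /p/ is a voiceless stop between vowels /e/ and /a/, so it voices to [b]. /p/ is a voiceless stop between vowels /o/ and /a/, so it voices to [b]. /nukeuzepaokpopar/ → nugeuzebaokpobar.
Rule 3 (stop-cluster i-epenthesis): /k/ and /p/ form a stop–stop cluster, so [i] is inserted between them. /nugeuzebaokpobar/ → nugeuzebaokipobar.
Rule 4 (intervocalic spirantization): /b/ is a stop between vowels /e/ and /a/, so it spirantizes to the fricative [v]. /k/ is a stop between vowels /o/ and /i/, so it spirantizes to the fricative [x]. /p/ is a stop between vowels /i/ and /o/, so it spirantizes to the fricative [f]. /b/ is a stop between vowels /o/ and /a/, so it spirantizes to the fricative [v]. /nugeuzebaokipobar/ → nugeuzevaoxifovar.
Rule 5 (final i-epenthesis): the form ends in the consonant /r/, so [i] is inserted word-finally. /nugeuzevaoxifovar/ → nugeuzevaoxifovari.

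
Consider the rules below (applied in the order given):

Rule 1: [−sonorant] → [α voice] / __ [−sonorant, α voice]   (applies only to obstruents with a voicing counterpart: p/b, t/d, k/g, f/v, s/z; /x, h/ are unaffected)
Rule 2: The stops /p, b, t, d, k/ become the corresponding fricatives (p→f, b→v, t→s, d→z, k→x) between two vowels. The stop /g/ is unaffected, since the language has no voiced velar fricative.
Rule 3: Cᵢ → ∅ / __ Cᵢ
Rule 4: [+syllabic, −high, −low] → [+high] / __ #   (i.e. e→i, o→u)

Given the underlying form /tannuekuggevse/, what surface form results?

tanuexugefsi

Rule 1 (regressive voicing assimilation): /v/ precedes the voiceless obstruent /s/, so it devoices to [f] by assimilation. /tannuekuggevse/ → tannuekuggefse.
Rule 2 (intervocalic spirantization): /k/ is a stop between vowels /e/ and /u/, so it spirantizes to the fricative [x]. /tannuekuggefse/ → tannuexuggefse.
Rule 3 (degemination): /nn/ is a geminate; the first /n/ deletes. /gg/ is a geminate; the first /g/ deletes. /tannuexuggefse/ → tanuexugefse.
Rule 4 (final vowel raising): /e/ is a mid vowel in word-final position, so it raises to [i]. /tanuexugefse/ → tanuexugefsi.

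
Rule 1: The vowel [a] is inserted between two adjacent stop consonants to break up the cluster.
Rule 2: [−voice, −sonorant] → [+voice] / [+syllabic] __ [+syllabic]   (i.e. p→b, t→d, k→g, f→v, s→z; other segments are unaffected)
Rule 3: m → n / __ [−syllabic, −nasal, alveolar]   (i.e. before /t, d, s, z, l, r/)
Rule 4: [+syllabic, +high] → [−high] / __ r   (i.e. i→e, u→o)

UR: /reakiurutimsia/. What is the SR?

Rule 1 (stop-cluster a-epenthesis): no segment meets the environment; /reakiurutimsia/ is unchanged.
Rule 2 (intervocalic voicing): /k/ is a voiceless obstruent between vowels /a/ and /i/, so it voices to [g]. /t/ is a voiceless obstruent between vowels /u/ and /i/, so it voices to [d]. /reakiurutimsia/ → reagiurudimsia.
Rule 3 (nasal place assimilation): /m/ precedes the alveolar consonant /s/, so it assimilates in place to [n]. /reagiurudimsia/ → reagiurudinsia.
Rule 4 (pre-rhotic lowering): /u/ is a high vowel immediately before /r/, so it lowers to [o]. /reagiurudinsia/ → reagiorudinsia.

reagiorudinsia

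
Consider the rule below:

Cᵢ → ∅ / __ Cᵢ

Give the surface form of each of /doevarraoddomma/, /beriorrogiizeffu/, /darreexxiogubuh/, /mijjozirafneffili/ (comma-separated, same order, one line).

/doevarraoddomma/: /rr/ is a geminate; the first /r/ deletes. /dd/ is a geminate; the first /d/ deletes. /mm/ is a geminate; the first /m/ deletes. → [doevaraodoma].
/beriorrogiizeffu/: /rr/ is a geminate; the first /r/ deletes. /ff/ is a geminate; the first /f/ deletes. → [beriorogiizefu].
/darreexxiogubuh/: /rr/ is a geminate; the first /r/ deletes. /xx/ is a geminate; the first /x/ deletes. → [dareexiogubuh].
/mijjozirafneffili/: /jj/ is a geminate; the first /j/ deletes. /ff/ is a geminate; the first /f/ deletes. → [mijozirafnefili].

doevaraodoma, beriorogiizefu, dareexiogubuh, mijozirafnefili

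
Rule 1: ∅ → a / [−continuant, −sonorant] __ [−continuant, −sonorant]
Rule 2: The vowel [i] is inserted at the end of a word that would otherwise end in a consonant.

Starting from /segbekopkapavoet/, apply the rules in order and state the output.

Rule 1 (stop-cluster a-epenthesis): /g/ and /b/ form a stop–stop cluster, so [a] is inserted between them. /p/ and /k/ form a stop–stop cluster, so [a] is inserted between them. /segbekopkapavoet/ → segabekopakapavoet.
Rule 2 (final i-epenthesis): the form ends in the consonant /t/, so [i] is inserted word-finally. /segabekopakapavoet/ → segabekopakapavoeti.

segabekopakapavoeti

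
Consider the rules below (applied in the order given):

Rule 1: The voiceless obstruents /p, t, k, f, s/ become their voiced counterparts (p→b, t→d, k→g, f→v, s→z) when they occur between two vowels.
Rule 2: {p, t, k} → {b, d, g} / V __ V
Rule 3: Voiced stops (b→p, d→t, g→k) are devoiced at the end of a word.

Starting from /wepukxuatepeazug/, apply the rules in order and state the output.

webukxuadebeazuk

Rule 1 (intervocalic voicing): /p/ is a voiceless obstruent between vowels /e/ and /u/, so it voices to [b]. /t/ is a voiceless obstruent between vowels /a/ and /e/, so it voices to [d]. /p/ is a voiceless obstruent between vowels /e/ and /e/, so it voices to [b]. /wepukxuatepeazug/ → webukxuadebeazug.
Rule 2 (intervocalic voicing): no segment meets the environment; /webukxuadebeazug/ is unchanged.
Rule 3 (final devoicing): /g/ is a voiced stop in word-final position, so it devoices to [k]. /webukxuadebeazug/ → webukxuadebeazuk.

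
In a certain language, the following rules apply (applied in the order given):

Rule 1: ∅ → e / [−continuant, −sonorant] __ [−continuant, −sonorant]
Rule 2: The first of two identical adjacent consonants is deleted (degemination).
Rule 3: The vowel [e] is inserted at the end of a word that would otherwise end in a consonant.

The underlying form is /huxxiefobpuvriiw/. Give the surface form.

Rule 1 (stop-cluster e-epenthesis): /b/ and /p/ form a stop–stop cluster, so [e] is inserted between them. /huxxiefobpuvriiw/ → huxxiefobepuvriiw.
Rule 2 (degemination): /xx/ is a geminate; the first /x/ deletes. /huxxiefobepuvriiw/ → huxiefobepuvriiw.
Rule 3 (final e-epenthesis): the form ends in the consonant /w/, so [e] is inserted word-finally. /huxiefobepuvriiw/ → huxiefobepuvriiwe.

huxiefobepuvriiwe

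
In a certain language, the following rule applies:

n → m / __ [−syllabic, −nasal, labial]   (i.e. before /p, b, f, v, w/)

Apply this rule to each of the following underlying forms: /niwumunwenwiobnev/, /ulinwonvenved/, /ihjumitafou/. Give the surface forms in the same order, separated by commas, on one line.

niwumumwemwiobnev, ulimwomvemved, ihjumitafou

/niwumunwenwiobnev/: /n/ precedes the labial consonant /w/, so it assimilates in place to [m]. /n/ precedes the labial consonant /w/, so it assimilates in place to [m]. → [niwumumwemwiobnev].
/ulinwonvenved/: /n/ precedes the labial consonant /w/, so it assimilates in place to [m]. /n/ precedes the labial consonant /v/, so it assimilates in place to [m]. /n/ precedes the labial consonant /v/, so it assimilates in place to [m]. → [ulimwomvemved].
/ihjumitafou/: the rule's environment is not met; surfaces unchanged as [ihjumitafou].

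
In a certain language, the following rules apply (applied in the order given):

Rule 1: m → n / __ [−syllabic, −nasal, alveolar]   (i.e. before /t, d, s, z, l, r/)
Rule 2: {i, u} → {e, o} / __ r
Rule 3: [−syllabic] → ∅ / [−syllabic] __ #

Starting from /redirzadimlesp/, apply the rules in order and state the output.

rederzadinles

Rule 1 (nasal place assimilation): /m/ precedes the alveolar consonant /l/, so it assimilates in place to [n]. /redirzadimlesp/ → redirzadinlesp.
Rule 2 (pre-rhotic lowering): /i/ is a high vowel immediately before /r/, so it lowers to [e]. /redirzadinlesp/ → rederzadinlesp.
Rule 3 (final cluster simplification): /p/ is the second consonant of a word-final cluster /sp/, so it deletes. /rederzadinlesp/ → rederzadinles.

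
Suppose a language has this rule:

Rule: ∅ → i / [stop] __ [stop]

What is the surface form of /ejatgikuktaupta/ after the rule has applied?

ejatigikukitaupita

/t/ and /g/ form a stop–stop cluster, so [i] is inserted between them.
/k/ and /t/ form a stop–stop cluster, so [i] is inserted between them.
/p/ and /t/ form a stop–stop cluster, so [i] is inserted between them.
Surface form: [ejatigikukitaupita].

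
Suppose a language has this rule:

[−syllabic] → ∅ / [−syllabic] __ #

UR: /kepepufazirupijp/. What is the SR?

/p/ is the second consonant of a word-final cluster /jp/, so it deletes.
The other instances of /k/, /p/, /f/, /z/, /r/, /j/ do not occur in the required environment and remain unchanged.
Surface form: [kepepufazirupij].

kepepufazirupij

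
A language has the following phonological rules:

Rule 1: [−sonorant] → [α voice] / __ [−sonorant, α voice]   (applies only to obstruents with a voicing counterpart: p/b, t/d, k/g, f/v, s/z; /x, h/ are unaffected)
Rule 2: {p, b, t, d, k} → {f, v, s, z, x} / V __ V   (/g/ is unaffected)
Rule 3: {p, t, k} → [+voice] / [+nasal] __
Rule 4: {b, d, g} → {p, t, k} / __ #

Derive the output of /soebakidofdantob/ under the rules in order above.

Rule 1 (regressive voicing assimilation): /f/ precedes the voiced obstruent /d/, so it voices to [v] by assimilation. /soebakidofdantob/ → soebakidovdantob.
Rule 2 (intervocalic spirantization): /b/ is a stop between vowels /e/ and /a/, so it spirantizes to the fricative [v]. /k/ is a stop between vowels /a/ and /i/, so it spirantizes to the fricative [x]. /d/ is a stop between vowels /i/ and /o/, so it spirantizes to the fricative [z]. /soebakidovdantob/ → soevaxizovdantob.
Rule 3 (post-nasal voicing): /t/ is a voiceless stop immediately after the nasal /n/, so it voices to [d]. /soevaxizovdantob/ → soevaxizovdandob.
Rule 4 (final devoicing): /b/ is a voiced stop in word-final position, so it devoices to [p]. /soevaxizovdandob/ → soevaxizovdandop.

soevaxizovdandop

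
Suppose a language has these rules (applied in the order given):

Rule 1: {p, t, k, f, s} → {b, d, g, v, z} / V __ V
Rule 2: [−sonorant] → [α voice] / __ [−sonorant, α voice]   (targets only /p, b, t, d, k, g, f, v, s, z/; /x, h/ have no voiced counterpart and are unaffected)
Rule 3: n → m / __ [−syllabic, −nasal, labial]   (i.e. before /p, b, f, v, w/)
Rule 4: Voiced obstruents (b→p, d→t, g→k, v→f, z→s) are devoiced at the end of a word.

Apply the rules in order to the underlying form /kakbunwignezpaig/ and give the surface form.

kagbumwignespaik

Rule 1 (intervocalic voicing): no segment meets the environment; /kakbunwignezpaig/ is unchanged.
Rule 2 (regressive voicing assimilation): /k/ precedes the voiced obstruent /b/, so it voices to [g] by assimilation. /z/ precedes the voiceless obstruent /p/, so it devoices to [s] by assimilation. /kakbunwignezpaig/ → kagbunwignespaig.
Rule 3 (nasal place assimilation): /n/ precedes the labial consonant /w/, so it assimilates in place to [m]. /kagbunwignespaig/ → kagbumwignespaig.
Rule 4 (final devoicing): /g/ is a voiced obstruent in word-final position, so it devoices to [k]. /kagbumwignespaig/ → kagbumwignespaik.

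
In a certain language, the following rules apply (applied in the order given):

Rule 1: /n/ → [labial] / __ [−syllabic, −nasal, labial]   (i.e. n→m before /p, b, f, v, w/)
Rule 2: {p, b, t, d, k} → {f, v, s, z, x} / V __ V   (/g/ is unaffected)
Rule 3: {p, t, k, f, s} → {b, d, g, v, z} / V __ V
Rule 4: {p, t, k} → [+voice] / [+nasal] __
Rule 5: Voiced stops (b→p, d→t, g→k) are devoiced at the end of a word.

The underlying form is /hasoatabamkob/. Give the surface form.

hazoazavamgop

Rule 1 (nasal place assimilation): no segment meets the environment; /hasoatabamkob/ is unchanged.
Rule 2 (intervocalic spirantization): /t/ is a stop between vowels /a/ and /a/, so it spirantizes to the fricative [s]. /b/ is a stop between vowels /a/ and /a/, so it spirantizes to the fricative [v]. /hasoatabamkob/ → hasoasavamkob.
Rule 3 (intervocalic voicing): /s/ is a voiceless obstruent between vowels /a/ and /o/, so it voices to [z]. /s/ is a voiceless obstruent between vowels /a/ and /a/, so it voices to [z]. /hasoasavamkob/ → hazoazavamkob.
Rule 4 (post-nasal voicing): /k/ is a voiceless stop immediately after the nasal /m/, so it voices to [g]. /hazoazavamkob/ → hazoazavamgob.
Rule 5 (final devoicing): /b/ is a voiced stop in word-final position, so it devoices to [p]. /hazoazavamgob/ → hazoazavamgop.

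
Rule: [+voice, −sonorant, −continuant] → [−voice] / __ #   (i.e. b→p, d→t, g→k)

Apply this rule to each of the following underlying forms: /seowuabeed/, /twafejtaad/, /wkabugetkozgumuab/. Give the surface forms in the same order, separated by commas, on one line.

/seowuabeed/: /d/ is a voiced stop in word-final position, so it devoices to [t]. → [seowuabeet].
/twafejtaad/: /d/ is a voiced stop in word-final position, so it devoices to [t]. → [twafejtaat].
/wkabugetkozgumuab/: /b/ is a voiced stop in word-final position, so it devoices to [p]. → [wkabugetkozgumuap].

seowuabeet, twafejtaat, wkabugetkozgumuap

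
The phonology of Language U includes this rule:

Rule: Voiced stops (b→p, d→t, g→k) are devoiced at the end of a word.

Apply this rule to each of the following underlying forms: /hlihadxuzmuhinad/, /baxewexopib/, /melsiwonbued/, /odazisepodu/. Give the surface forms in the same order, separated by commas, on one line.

/hlihadxuzmuhinad/: /d/ is a voiced stop in word-final position, so it devoices to [t]. → [hlihadxuzmuhinat].
/baxewexopib/: /b/ is a voiced stop in word-final position, so it devoices to [p]. → [baxewexopip].
/melsiwonbued/: /d/ is a voiced stop in word-final position, so it devoices to [t]. → [melsiwonbuet].
/odazisepodu/: the rule's environment is not met; surfaces unchanged as [odazisepodu].

hlihadxuzmuhinat, baxewexopip, melsiwonbuet, odazisepodu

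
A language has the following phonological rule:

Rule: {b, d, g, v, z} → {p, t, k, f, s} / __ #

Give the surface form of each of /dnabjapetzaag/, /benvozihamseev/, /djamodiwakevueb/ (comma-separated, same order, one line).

dnabjapetzaak, benvozihamseef, djamodiwakevuep

/dnabjapetzaag/: /g/ is a voiced obstruent in word-final position, so it devoices to [k]. → [dnabjapetzaak].
/benvozihamseev/: /v/ is a voiced obstruent in word-final position, so it devoices to [f]. → [benvozihamseef].
/djamodiwakevueb/: /b/ is a voiced obstruent in word-final position, so it devoices to [p]. → [djamodiwakevuep].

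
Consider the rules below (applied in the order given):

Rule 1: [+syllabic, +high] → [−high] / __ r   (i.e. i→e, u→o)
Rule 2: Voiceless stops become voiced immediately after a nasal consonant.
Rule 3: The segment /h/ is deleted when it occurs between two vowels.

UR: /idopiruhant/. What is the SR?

idoperuand

Rule 1 (pre-rhotic lowering): /i/ is a high vowel immediately before /r/, so it lowers to [e]. /idopiruhant/ → idoperuhant.
Rule 2 (post-nasal voicing): /t/ is a voiceless stop immediately after the nasal /n/, so it voices to [d]. /idoperuhant/ → idoperuhand.
Rule 3 (intervocalic h-deletion): /h/ occurs between vowels /u/ and /a/, so it deletes. /idoperuhand/ → idoperuand.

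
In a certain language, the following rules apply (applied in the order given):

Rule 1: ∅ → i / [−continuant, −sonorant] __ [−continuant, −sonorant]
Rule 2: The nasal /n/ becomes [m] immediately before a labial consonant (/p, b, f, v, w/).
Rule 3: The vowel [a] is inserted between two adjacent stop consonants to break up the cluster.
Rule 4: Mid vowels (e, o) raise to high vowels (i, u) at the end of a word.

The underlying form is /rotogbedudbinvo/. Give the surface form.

rotogibedudibimvu

Rule 1 (stop-cluster i-epenthesis): /g/ and /b/ form a stop–stop cluster, so [i] is inserted between them. /d/ and /b/ form a stop–stop cluster, so [i] is inserted between them. /rotogbedudbinvo/ → rotogibedudibinvo.
Rule 2 (nasal place assimilation): /n/ precedes the labial consonant /v/, so it assimilates in place to [m]. /rotogibedudibinvo/ → rotogibedudibimvo.
Rule 3 (stop-cluster a-epenthesis): no segment meets the environment; /rotogibedudibimvo/ is unchanged.
Rule 4 (final vowel raising): /o/ is a mid vowel in word-final position, so it raises to [u]. /rotogibedudibimvo/ → rotogibedudibimvu.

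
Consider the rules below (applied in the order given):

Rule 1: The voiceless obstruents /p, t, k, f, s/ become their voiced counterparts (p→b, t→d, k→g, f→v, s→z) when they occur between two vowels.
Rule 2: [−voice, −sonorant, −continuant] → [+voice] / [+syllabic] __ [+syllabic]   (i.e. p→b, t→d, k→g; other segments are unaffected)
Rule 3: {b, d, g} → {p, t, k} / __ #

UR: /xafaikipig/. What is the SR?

xavaigibik

Rule 1 (intervocalic voicing): /f/ is a voiceless obstruent between vowels /a/ and /a/, so it voices to [v]. /k/ is a voiceless obstruent between vowels /i/ and /i/, so it voices to [g]. /p/ is a voiceless obstruent between vowels /i/ and /i/, so it voices to [b]. /xafaikipig/ → xavaigibig.
Rule 2 (intervocalic voicing): no segment meets the environment; /xavaigibig/ is unchanged.
Rule 3 (final devoicing): /g/ is a voiced stop in word-final position, so it devoices to [k]. /xavaigibig/ → xavaigibik.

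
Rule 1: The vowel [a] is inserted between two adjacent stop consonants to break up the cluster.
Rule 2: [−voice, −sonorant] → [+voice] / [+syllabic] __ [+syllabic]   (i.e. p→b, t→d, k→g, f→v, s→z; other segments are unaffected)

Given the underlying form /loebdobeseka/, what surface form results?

loebadobezega

Rule 1 (stop-cluster a-epenthesis): /b/ and /d/ form a stop–stop cluster, so [a] is inserted between them. /loebdobeseka/ → loebadobeseka.
Rule 2 (intervocalic voicing): /s/ is a voiceless obstruent between vowels /e/ and /e/, so it voices to [z]. /k/ is a voiceless obstruent between vowels /e/ and /a/, so it voices to [g]. /loebadobeseka/ → loebadobezega.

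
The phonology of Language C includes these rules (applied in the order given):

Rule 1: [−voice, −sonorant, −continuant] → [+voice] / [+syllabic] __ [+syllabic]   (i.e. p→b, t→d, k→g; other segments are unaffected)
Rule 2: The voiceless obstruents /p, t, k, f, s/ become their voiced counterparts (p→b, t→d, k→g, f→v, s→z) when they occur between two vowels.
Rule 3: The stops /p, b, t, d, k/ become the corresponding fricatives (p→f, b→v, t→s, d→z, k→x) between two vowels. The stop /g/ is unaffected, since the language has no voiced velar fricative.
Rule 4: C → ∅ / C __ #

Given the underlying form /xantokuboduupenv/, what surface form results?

Rule 1 (intervocalic voicing): /k/ is a voiceless stop between vowels /o/ and /u/, so it voices to [g]. /p/ is a voiceless stop between vowels /u/ and /e/, so it voices to [b]. /xantokuboduupenv/ → xantoguboduubenv.
Rule 2 (intervocalic voicing): no segment meets the environment; /xantoguboduubenv/ is unchanged.
Rule 3 (intervocalic spirantization): /b/ is a stop between vowels /u/ and /o/, so it spirantizes to the fricative [v]. /d/ is a stop between vowels /o/ and /u/, so it spirantizes to the fricative [z]. /b/ is a stop between vowels /u/ and /e/, so it spirantizes to the fricative [v]. /xantoguboduubenv/ → xantoguvozuuvenv.
Rule 4 (final cluster simplification): /v/ is the second consonant of a word-final cluster /nv/, so it deletes. /xantoguvozuuvenv/ → xantoguvozuuven.

xantoguvozuuven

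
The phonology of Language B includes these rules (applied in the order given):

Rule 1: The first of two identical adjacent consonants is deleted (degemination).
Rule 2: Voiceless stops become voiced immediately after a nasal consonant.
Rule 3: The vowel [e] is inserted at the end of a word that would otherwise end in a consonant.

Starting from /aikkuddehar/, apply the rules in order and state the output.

Rule 1 (degemination): /kk/ is a geminate; the first /k/ deletes. /dd/ is a geminate; the first /d/ deletes. /aikkuddehar/ → aikudehar.
Rule 2 (post-nasal voicing): no segment meets the environment; /aikudehar/ is unchanged.
Rule 3 (final e-epenthesis): the form ends in the consonant /r/, so [e] is inserted word-finally. /aikudehar/ → aikudehare.

aikudehare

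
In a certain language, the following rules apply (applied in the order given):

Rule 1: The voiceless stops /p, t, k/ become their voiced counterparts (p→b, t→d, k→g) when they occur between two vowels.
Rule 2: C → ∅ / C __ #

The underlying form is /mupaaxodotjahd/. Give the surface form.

mubaaxodotjah

Rule 1 (intervocalic voicing): /p/ is a voiceless stop between vowels /u/ and /a/, so it voices to [b]. /mupaaxodotjahd/ → mubaaxodotjahd.
Rule 2 (final cluster simplification): /d/ is the second consonant of a word-final cluster /hd/, so it deletes. /mubaaxodotjahd/ → mubaaxodotjah.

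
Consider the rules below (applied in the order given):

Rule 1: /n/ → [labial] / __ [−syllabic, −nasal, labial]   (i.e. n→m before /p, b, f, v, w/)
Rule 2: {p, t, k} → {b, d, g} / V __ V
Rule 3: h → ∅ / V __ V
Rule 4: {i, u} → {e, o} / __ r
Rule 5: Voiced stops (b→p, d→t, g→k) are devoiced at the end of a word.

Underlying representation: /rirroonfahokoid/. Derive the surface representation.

rerroomfaogoit

Rule 1 (nasal place assimilation): /n/ precedes the labial consonant /f/, so it assimilates in place to [m]. /rirroonfahokoid/ → rirroomfahokoid.
Rule 2 (intervocalic voicing): /k/ is a voiceless stop between vowels /o/ and /o/, so it voices to [g]. /rirroomfahokoid/ → rirroomfahogoid.
Rule 3 (intervocalic h-deletion): /h/ occurs between vowels /a/ and /o/, so it deletes. /rirroomfahogoid/ → rirroomfaogoid.
Rule 4 (pre-rhotic lowering): /i/ is a high vowel immediately before /r/, so it lowers to [e]. /rirroomfaogoid/ → rerroomfaogoid.
Rule 5 (final devoicing): /d/ is a voiced stop in word-final position, so it devoices to [t]. /rerroomfaogoid/ → rerroomfaogoit.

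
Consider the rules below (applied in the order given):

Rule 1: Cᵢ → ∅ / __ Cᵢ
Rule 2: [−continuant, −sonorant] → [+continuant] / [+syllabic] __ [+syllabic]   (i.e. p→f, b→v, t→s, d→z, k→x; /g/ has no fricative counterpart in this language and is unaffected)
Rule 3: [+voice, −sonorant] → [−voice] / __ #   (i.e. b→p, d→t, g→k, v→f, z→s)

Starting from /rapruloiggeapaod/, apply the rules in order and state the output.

rapruloigeafaot

Rule 1 (degemination): /gg/ is a geminate; the first /g/ deletes. /rapruloiggeapaod/ → rapruloigeapaod.
Rule 2 (intervocalic spirantization): /p/ is a stop between vowels /a/ and /a/, so it spirantizes to the fricative [f]. /rapruloigeapaod/ → rapruloigeafaod.
Rule 3 (final devoicing): /d/ is a voiced obstruent in word-final position, so it devoices to [t]. /rapruloigeafaod/ → rapruloigeafaot.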